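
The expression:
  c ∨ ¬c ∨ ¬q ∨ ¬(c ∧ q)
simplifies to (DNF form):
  True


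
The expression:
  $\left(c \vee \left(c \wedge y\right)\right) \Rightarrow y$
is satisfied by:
  {y: True, c: False}
  {c: False, y: False}
  {c: True, y: True}


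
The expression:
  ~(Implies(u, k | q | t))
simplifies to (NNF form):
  u & ~k & ~q & ~t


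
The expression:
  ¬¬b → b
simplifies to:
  True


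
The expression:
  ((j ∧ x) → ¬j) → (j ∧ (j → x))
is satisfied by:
  {j: True, x: True}


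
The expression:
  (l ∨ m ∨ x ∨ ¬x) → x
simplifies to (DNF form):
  x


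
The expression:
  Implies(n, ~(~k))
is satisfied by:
  {k: True, n: False}
  {n: False, k: False}
  {n: True, k: True}


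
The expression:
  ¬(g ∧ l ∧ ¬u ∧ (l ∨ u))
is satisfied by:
  {u: True, l: False, g: False}
  {l: False, g: False, u: False}
  {g: True, u: True, l: False}
  {g: True, l: False, u: False}
  {u: True, l: True, g: False}
  {l: True, u: False, g: False}
  {g: True, l: True, u: True}


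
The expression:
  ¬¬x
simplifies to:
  x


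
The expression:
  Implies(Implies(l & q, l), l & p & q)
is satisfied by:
  {p: True, q: True, l: True}


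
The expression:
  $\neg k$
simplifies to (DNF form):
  $\neg k$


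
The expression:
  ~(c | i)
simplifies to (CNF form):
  ~c & ~i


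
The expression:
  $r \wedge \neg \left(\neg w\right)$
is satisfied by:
  {r: True, w: True}


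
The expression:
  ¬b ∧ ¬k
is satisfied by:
  {k: False, b: False}


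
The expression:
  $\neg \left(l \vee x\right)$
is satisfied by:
  {x: False, l: False}


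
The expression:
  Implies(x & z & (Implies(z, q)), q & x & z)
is always true.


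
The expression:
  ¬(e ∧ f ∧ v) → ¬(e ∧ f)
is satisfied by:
  {v: True, e: False, f: False}
  {e: False, f: False, v: False}
  {f: True, v: True, e: False}
  {f: True, e: False, v: False}
  {v: True, e: True, f: False}
  {e: True, v: False, f: False}
  {f: True, e: True, v: True}


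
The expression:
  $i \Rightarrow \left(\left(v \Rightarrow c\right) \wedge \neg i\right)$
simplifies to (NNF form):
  $\neg i$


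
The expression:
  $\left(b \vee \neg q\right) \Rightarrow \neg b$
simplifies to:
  $\neg b$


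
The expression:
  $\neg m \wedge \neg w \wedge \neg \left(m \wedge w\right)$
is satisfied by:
  {w: False, m: False}


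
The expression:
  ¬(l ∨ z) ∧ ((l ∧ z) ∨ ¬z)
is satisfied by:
  {z: False, l: False}


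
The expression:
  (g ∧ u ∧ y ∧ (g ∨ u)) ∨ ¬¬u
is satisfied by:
  {u: True}


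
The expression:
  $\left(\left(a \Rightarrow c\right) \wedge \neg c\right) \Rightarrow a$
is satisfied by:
  {a: True, c: True}
  {a: True, c: False}
  {c: True, a: False}


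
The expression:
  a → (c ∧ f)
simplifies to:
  (c ∧ f) ∨ ¬a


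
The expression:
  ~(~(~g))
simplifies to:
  ~g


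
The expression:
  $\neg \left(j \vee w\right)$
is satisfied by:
  {w: False, j: False}


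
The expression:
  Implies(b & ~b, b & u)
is always true.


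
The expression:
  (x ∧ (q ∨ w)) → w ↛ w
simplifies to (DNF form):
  (¬q ∧ ¬w) ∨ ¬x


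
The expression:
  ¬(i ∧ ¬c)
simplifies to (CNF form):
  c ∨ ¬i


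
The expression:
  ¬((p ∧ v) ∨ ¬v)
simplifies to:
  v ∧ ¬p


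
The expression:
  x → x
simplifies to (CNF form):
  True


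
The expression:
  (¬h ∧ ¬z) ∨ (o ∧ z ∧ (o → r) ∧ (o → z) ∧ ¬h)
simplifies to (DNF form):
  (¬h ∧ ¬z) ∨ (o ∧ r ∧ ¬h) ∨ (o ∧ ¬h ∧ ¬z) ∨ (r ∧ ¬h ∧ ¬z)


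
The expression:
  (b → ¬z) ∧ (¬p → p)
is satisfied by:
  {p: True, z: False, b: False}
  {p: True, b: True, z: False}
  {p: True, z: True, b: False}


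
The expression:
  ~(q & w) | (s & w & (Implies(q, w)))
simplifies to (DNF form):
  s | ~q | ~w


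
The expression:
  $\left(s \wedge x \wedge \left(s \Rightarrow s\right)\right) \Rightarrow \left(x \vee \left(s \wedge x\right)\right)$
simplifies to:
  $\text{True}$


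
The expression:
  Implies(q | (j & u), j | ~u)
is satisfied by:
  {j: True, u: False, q: False}
  {j: False, u: False, q: False}
  {q: True, j: True, u: False}
  {q: True, j: False, u: False}
  {u: True, j: True, q: False}
  {u: True, j: False, q: False}
  {u: True, q: True, j: True}


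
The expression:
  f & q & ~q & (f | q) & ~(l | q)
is never true.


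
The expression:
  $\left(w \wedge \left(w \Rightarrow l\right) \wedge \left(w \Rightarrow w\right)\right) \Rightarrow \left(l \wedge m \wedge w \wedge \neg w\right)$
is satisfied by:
  {l: False, w: False}
  {w: True, l: False}
  {l: True, w: False}


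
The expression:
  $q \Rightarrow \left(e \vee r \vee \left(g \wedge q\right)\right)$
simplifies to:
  $e \vee g \vee r \vee \neg q$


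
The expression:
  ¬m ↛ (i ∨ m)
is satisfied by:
  {i: False, m: False}


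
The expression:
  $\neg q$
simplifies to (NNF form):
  $\neg q$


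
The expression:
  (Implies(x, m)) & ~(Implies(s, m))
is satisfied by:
  {s: True, x: False, m: False}


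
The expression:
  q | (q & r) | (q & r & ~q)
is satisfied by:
  {q: True}


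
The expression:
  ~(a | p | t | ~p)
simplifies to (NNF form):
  False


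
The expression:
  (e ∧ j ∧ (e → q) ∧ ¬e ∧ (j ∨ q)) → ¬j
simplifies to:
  True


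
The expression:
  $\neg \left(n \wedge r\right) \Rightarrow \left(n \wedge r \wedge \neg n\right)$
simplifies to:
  $n \wedge r$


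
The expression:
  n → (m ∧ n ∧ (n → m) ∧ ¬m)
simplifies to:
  ¬n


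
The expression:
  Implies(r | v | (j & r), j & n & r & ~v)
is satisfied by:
  {n: True, j: True, v: False, r: False}
  {n: True, j: False, v: False, r: False}
  {j: True, n: False, v: False, r: False}
  {n: False, j: False, v: False, r: False}
  {r: True, n: True, j: True, v: False}


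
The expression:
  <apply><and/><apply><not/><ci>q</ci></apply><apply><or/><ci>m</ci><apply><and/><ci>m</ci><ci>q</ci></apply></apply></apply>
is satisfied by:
  {m: True, q: False}


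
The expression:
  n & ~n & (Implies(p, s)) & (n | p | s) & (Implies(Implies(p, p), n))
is never true.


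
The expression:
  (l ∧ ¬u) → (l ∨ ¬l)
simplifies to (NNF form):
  True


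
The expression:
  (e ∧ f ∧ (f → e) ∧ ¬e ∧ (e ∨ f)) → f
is always true.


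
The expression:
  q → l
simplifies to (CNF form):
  l ∨ ¬q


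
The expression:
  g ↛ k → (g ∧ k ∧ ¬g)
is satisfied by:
  {k: True, g: False}
  {g: False, k: False}
  {g: True, k: True}


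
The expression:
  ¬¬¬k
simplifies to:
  ¬k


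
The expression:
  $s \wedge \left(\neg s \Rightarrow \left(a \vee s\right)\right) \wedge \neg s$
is never true.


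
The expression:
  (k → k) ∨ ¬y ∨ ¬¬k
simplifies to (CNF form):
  True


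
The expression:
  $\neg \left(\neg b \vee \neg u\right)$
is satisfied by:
  {u: True, b: True}


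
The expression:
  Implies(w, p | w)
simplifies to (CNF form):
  True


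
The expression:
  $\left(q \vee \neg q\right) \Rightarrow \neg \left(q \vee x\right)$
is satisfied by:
  {q: False, x: False}


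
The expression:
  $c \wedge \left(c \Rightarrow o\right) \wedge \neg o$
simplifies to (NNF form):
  $\text{False}$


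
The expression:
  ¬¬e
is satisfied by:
  {e: True}


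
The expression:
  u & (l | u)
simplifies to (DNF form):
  u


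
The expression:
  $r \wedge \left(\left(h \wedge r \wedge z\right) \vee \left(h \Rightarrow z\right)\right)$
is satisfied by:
  {r: True, z: True, h: False}
  {r: True, h: False, z: False}
  {r: True, z: True, h: True}


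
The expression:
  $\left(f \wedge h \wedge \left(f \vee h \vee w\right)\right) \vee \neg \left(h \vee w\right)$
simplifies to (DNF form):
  $\left(f \wedge h\right) \vee \left(\neg h \wedge \neg w\right)$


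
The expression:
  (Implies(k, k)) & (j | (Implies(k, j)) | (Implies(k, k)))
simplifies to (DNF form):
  True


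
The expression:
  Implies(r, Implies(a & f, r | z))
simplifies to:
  True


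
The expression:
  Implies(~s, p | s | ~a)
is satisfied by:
  {p: True, s: True, a: False}
  {p: True, s: False, a: False}
  {s: True, p: False, a: False}
  {p: False, s: False, a: False}
  {a: True, p: True, s: True}
  {a: True, p: True, s: False}
  {a: True, s: True, p: False}


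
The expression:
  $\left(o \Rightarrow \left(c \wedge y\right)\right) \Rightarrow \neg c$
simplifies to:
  $\left(o \wedge \neg y\right) \vee \neg c$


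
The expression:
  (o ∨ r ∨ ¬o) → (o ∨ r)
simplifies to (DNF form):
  o ∨ r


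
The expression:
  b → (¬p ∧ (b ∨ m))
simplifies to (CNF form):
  ¬b ∨ ¬p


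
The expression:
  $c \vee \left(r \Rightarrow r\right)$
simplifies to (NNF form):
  $\text{True}$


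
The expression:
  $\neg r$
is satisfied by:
  {r: False}


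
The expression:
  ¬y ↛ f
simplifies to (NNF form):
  f ∨ ¬y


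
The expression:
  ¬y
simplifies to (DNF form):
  ¬y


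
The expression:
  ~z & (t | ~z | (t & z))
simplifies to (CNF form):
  ~z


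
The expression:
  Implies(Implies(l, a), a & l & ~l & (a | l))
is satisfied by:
  {l: True, a: False}


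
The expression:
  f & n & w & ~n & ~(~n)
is never true.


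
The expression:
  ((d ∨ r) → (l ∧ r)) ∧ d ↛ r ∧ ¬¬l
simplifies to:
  False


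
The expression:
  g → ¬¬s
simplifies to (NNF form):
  s ∨ ¬g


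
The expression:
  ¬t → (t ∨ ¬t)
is always true.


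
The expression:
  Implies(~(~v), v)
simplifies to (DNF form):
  True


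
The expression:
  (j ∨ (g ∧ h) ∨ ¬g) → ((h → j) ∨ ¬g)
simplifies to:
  j ∨ ¬g ∨ ¬h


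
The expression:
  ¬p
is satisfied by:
  {p: False}


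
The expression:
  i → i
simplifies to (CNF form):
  True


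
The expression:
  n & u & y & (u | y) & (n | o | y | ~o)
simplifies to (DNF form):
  n & u & y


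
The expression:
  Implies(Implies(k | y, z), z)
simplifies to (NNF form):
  k | y | z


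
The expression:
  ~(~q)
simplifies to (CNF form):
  q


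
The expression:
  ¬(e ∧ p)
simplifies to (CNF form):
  ¬e ∨ ¬p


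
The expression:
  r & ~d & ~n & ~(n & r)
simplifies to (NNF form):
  r & ~d & ~n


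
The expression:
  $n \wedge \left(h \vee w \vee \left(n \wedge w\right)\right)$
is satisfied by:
  {h: True, w: True, n: True}
  {h: True, n: True, w: False}
  {w: True, n: True, h: False}


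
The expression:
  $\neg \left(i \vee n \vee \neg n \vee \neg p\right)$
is never true.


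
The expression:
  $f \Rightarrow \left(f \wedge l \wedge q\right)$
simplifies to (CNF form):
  $\left(l \vee \neg f\right) \wedge \left(q \vee \neg f\right)$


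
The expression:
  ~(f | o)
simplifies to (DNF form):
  ~f & ~o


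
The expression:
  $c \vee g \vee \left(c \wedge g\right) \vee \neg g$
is always true.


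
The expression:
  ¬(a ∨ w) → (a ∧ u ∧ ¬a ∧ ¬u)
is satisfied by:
  {a: True, w: True}
  {a: True, w: False}
  {w: True, a: False}


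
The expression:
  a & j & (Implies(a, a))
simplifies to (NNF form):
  a & j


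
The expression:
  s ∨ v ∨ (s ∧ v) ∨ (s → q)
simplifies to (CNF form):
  True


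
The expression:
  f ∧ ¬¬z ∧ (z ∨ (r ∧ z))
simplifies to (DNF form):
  f ∧ z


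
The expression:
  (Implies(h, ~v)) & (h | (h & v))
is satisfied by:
  {h: True, v: False}


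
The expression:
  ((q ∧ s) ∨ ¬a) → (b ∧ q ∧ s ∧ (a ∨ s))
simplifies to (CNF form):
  (a ∨ b) ∧ (a ∨ q) ∧ (a ∨ s) ∧ (a ∨ b ∨ ¬q) ∧ (a ∨ b ∨ ¬s) ∧ (a ∨ q ∨ ¬q) ∧ (a ∨ q ∨ ¬s) ∧ (a ∨ s ∨ ¬q) ∧ (a ∨ s ∨ ¬s) ∧ (b ∨ ¬q ∨ ¬s) ∧ (q ∨ ¬q ∨ ¬s) ∧ (s ∨ ¬q ∨ ¬s)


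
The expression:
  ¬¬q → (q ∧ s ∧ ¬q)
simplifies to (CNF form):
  ¬q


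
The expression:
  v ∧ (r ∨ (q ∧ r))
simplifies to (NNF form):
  r ∧ v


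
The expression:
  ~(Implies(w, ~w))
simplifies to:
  w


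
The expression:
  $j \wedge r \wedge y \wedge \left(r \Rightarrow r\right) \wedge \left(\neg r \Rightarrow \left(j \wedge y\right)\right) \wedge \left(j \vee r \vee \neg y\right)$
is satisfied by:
  {r: True, j: True, y: True}


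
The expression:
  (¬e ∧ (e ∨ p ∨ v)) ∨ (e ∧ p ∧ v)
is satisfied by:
  {p: True, v: True, e: False}
  {p: True, v: False, e: False}
  {v: True, p: False, e: False}
  {p: True, e: True, v: True}


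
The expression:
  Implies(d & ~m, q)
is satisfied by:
  {q: True, m: True, d: False}
  {q: True, m: False, d: False}
  {m: True, q: False, d: False}
  {q: False, m: False, d: False}
  {d: True, q: True, m: True}
  {d: True, q: True, m: False}
  {d: True, m: True, q: False}


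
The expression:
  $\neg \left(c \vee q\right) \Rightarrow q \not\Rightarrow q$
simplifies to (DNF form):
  $c \vee q$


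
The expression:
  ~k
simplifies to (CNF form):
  ~k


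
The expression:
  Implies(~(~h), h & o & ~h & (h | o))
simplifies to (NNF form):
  ~h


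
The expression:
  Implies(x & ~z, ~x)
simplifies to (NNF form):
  z | ~x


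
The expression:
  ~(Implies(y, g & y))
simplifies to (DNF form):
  y & ~g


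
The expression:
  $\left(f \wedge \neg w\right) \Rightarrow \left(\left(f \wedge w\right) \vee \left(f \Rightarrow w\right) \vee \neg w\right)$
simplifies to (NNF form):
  $\text{True}$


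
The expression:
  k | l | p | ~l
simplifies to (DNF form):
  True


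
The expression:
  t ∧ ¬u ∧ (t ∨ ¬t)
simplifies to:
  t ∧ ¬u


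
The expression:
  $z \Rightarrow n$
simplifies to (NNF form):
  $n \vee \neg z$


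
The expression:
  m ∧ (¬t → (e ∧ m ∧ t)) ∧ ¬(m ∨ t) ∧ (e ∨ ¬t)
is never true.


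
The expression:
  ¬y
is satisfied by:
  {y: False}


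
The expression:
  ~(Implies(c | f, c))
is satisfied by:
  {f: True, c: False}


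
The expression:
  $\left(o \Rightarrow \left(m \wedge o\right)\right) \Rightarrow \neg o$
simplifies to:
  $\neg m \vee \neg o$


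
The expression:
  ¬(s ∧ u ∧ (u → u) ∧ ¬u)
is always true.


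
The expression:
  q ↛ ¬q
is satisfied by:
  {q: True}


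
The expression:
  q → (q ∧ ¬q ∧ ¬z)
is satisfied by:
  {q: False}


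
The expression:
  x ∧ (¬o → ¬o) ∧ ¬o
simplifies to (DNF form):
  x ∧ ¬o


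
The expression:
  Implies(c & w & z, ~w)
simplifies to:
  ~c | ~w | ~z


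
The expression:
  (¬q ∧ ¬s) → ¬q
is always true.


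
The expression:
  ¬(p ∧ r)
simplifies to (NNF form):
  ¬p ∨ ¬r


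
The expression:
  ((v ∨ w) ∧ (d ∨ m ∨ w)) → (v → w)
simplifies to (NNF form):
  w ∨ (¬d ∧ ¬m) ∨ ¬v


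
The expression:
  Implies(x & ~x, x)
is always true.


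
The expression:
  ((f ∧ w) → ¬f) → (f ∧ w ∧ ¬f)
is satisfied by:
  {w: True, f: True}


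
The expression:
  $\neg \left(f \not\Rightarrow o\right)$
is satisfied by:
  {o: True, f: False}
  {f: False, o: False}
  {f: True, o: True}


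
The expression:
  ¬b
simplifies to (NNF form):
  ¬b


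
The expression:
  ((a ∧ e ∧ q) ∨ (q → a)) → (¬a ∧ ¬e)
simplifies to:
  ¬a ∧ (q ∨ ¬e)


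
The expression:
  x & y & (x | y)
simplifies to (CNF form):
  x & y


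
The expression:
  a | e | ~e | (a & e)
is always true.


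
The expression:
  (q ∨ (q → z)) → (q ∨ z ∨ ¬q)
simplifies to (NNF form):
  True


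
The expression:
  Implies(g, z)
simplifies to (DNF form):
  z | ~g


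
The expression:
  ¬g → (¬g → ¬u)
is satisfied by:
  {g: True, u: False}
  {u: False, g: False}
  {u: True, g: True}


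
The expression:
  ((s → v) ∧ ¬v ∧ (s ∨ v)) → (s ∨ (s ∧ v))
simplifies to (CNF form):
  True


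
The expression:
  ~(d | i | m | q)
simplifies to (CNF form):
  ~d & ~i & ~m & ~q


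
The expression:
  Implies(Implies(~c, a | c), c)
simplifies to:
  c | ~a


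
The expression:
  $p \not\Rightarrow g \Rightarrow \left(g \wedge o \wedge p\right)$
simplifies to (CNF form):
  $g \vee \neg p$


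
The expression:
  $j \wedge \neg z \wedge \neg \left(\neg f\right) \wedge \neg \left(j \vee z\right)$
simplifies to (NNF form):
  $\text{False}$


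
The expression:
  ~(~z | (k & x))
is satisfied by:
  {z: True, k: False, x: False}
  {z: True, x: True, k: False}
  {z: True, k: True, x: False}


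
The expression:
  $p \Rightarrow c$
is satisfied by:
  {c: True, p: False}
  {p: False, c: False}
  {p: True, c: True}


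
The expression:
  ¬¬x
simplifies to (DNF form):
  x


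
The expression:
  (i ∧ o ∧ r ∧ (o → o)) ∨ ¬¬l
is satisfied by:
  {o: True, l: True, i: True, r: True}
  {o: True, l: True, i: True, r: False}
  {o: True, l: True, r: True, i: False}
  {o: True, l: True, r: False, i: False}
  {l: True, i: True, r: True, o: False}
  {l: True, i: True, r: False, o: False}
  {l: True, i: False, r: True, o: False}
  {l: True, i: False, r: False, o: False}
  {o: True, i: True, r: True, l: False}


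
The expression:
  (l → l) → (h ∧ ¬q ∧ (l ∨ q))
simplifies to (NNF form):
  h ∧ l ∧ ¬q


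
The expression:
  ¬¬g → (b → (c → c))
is always true.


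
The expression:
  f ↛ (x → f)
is never true.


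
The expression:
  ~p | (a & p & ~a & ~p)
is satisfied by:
  {p: False}


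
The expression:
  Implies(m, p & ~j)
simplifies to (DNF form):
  ~m | (p & ~j)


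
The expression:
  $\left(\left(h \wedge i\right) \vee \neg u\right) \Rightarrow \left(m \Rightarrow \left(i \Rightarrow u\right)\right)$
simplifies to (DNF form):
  $u \vee \neg i \vee \neg m$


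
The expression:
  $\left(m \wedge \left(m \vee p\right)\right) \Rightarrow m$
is always true.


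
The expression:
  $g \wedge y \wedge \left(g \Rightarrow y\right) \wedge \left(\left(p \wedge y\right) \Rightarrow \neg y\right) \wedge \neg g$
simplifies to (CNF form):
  $\text{False}$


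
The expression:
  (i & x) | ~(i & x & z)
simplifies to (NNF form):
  True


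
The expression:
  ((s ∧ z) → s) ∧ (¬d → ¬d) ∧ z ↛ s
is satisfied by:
  {z: True, s: False}


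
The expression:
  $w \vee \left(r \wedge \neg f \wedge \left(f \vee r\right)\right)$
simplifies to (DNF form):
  $w \vee \left(r \wedge \neg f\right)$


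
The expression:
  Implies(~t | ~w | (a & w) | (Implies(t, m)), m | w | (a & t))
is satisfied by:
  {a: True, m: True, w: True, t: True}
  {a: True, m: True, w: True, t: False}
  {m: True, w: True, t: True, a: False}
  {m: True, w: True, t: False, a: False}
  {a: True, m: True, t: True, w: False}
  {a: True, m: True, t: False, w: False}
  {m: True, t: True, w: False, a: False}
  {m: True, t: False, w: False, a: False}
  {a: True, w: True, t: True, m: False}
  {a: True, w: True, t: False, m: False}
  {w: True, t: True, m: False, a: False}
  {w: True, m: False, t: False, a: False}
  {a: True, t: True, m: False, w: False}


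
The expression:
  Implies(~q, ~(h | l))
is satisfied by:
  {q: True, h: False, l: False}
  {q: True, l: True, h: False}
  {q: True, h: True, l: False}
  {q: True, l: True, h: True}
  {l: False, h: False, q: False}


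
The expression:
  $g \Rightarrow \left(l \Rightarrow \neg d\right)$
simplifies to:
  $\neg d \vee \neg g \vee \neg l$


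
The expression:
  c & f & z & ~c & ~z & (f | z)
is never true.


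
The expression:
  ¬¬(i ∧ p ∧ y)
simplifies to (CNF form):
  i ∧ p ∧ y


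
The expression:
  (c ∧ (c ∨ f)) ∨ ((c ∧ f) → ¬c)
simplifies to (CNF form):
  True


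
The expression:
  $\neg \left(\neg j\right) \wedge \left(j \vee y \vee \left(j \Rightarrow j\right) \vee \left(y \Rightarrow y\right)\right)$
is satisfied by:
  {j: True}


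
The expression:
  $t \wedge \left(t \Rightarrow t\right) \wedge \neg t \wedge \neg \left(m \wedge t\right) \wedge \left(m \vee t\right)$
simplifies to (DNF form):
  $\text{False}$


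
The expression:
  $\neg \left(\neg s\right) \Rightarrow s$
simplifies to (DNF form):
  $\text{True}$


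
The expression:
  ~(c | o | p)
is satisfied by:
  {o: False, p: False, c: False}


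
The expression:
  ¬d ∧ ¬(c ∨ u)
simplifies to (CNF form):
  ¬c ∧ ¬d ∧ ¬u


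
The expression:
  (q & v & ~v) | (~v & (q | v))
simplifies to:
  q & ~v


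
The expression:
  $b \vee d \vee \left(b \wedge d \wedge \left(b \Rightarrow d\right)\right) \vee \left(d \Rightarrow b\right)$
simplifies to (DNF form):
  $\text{True}$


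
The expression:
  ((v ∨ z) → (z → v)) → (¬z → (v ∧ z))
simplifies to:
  z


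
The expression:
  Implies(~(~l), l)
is always true.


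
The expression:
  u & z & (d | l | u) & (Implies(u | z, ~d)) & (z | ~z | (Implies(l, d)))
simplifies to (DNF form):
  u & z & ~d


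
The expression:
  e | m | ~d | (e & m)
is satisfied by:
  {m: True, e: True, d: False}
  {m: True, e: False, d: False}
  {e: True, m: False, d: False}
  {m: False, e: False, d: False}
  {d: True, m: True, e: True}
  {d: True, m: True, e: False}
  {d: True, e: True, m: False}


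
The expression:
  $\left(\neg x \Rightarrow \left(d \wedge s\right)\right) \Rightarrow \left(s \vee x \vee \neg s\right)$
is always true.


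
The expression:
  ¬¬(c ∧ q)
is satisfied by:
  {c: True, q: True}


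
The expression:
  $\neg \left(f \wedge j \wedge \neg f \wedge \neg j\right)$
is always true.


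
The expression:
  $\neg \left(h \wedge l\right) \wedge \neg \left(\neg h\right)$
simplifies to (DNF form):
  $h \wedge \neg l$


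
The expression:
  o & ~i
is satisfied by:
  {o: True, i: False}


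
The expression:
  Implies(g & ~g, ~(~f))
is always true.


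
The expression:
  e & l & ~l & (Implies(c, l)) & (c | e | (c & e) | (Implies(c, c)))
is never true.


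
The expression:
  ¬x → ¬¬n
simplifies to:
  n ∨ x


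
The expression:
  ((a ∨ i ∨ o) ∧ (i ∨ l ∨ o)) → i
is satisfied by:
  {i: True, a: False, l: False, o: False}
  {i: True, l: True, a: False, o: False}
  {i: True, a: True, l: False, o: False}
  {i: True, l: True, a: True, o: False}
  {i: True, o: True, a: False, l: False}
  {i: True, o: True, l: True, a: False}
  {i: True, o: True, a: True, l: False}
  {i: True, o: True, l: True, a: True}
  {o: False, a: False, l: False, i: False}
  {l: True, o: False, a: False, i: False}
  {a: True, o: False, l: False, i: False}


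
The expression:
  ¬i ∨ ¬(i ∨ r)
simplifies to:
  ¬i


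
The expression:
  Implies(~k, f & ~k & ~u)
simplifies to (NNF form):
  k | (f & ~u)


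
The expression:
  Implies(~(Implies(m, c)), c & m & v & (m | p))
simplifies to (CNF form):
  c | ~m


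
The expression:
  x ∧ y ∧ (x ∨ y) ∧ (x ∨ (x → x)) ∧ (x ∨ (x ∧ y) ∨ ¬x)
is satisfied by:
  {x: True, y: True}


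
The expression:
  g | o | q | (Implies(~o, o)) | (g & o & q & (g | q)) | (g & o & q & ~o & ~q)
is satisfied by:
  {q: True, g: True, o: True}
  {q: True, g: True, o: False}
  {q: True, o: True, g: False}
  {q: True, o: False, g: False}
  {g: True, o: True, q: False}
  {g: True, o: False, q: False}
  {o: True, g: False, q: False}


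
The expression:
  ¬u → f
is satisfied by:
  {u: True, f: True}
  {u: True, f: False}
  {f: True, u: False}


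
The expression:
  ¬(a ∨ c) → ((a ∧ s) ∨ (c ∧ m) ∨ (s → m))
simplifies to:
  a ∨ c ∨ m ∨ ¬s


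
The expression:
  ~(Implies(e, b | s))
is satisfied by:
  {e: True, b: False, s: False}


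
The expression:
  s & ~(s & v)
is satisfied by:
  {s: True, v: False}


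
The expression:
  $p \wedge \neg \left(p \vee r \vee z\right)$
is never true.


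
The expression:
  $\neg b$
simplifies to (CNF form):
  $\neg b$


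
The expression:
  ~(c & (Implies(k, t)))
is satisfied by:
  {k: True, c: False, t: False}
  {k: False, c: False, t: False}
  {t: True, k: True, c: False}
  {t: True, k: False, c: False}
  {c: True, k: True, t: False}


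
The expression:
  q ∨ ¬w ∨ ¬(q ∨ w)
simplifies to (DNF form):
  q ∨ ¬w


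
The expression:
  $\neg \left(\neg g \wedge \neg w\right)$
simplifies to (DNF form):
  $g \vee w$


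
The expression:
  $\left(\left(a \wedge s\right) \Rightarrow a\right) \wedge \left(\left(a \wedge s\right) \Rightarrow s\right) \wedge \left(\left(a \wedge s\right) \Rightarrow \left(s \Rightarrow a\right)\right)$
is always true.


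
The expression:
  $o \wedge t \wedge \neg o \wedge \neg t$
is never true.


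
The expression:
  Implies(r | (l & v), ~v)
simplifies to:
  ~v | (~l & ~r)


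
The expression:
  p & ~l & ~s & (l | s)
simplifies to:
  False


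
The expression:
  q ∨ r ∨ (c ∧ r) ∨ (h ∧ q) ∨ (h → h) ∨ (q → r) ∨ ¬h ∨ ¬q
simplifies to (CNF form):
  True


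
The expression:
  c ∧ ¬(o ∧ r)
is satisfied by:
  {c: True, o: False, r: False}
  {c: True, r: True, o: False}
  {c: True, o: True, r: False}


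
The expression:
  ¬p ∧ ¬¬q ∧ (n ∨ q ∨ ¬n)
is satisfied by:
  {q: True, p: False}


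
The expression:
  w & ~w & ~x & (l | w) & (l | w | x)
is never true.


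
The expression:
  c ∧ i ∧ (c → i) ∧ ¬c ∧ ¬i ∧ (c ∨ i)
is never true.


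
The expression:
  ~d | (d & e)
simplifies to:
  e | ~d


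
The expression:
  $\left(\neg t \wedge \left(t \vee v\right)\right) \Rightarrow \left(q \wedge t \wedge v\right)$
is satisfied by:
  {t: True, v: False}
  {v: False, t: False}
  {v: True, t: True}


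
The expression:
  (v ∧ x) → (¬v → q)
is always true.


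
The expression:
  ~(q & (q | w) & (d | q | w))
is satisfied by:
  {q: False}


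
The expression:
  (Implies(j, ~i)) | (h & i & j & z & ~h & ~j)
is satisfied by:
  {i: False, j: False}
  {j: True, i: False}
  {i: True, j: False}


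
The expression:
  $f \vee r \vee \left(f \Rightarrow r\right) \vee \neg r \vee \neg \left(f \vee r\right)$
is always true.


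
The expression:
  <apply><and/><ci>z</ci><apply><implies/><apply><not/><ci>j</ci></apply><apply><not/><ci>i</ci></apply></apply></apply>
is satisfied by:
  {z: True, j: True, i: False}
  {z: True, j: False, i: False}
  {z: True, i: True, j: True}


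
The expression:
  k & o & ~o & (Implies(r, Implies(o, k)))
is never true.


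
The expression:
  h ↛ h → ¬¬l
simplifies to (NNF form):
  True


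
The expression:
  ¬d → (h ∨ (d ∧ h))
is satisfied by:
  {d: True, h: True}
  {d: True, h: False}
  {h: True, d: False}


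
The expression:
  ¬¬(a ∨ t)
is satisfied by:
  {a: True, t: True}
  {a: True, t: False}
  {t: True, a: False}


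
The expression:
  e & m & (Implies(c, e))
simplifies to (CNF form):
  e & m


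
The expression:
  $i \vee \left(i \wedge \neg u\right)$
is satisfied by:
  {i: True}


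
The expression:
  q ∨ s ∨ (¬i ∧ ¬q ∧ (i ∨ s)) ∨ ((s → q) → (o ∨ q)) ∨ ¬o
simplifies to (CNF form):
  True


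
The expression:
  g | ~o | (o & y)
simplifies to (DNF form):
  g | y | ~o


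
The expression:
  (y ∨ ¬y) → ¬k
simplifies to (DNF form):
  ¬k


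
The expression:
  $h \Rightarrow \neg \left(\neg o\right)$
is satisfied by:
  {o: True, h: False}
  {h: False, o: False}
  {h: True, o: True}


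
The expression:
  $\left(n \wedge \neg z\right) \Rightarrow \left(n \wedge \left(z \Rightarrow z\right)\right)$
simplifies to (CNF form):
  $\text{True}$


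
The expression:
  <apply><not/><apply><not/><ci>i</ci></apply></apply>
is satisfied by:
  {i: True}


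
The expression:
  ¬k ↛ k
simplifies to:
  True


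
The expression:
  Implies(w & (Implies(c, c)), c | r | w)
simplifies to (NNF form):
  True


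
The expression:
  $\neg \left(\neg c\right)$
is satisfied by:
  {c: True}


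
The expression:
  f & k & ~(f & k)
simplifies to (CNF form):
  False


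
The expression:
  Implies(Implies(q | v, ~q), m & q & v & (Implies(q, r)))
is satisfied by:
  {q: True}


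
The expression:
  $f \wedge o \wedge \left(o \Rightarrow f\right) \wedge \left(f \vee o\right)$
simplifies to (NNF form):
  $f \wedge o$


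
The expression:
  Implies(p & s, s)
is always true.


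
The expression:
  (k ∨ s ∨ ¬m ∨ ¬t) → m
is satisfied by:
  {m: True}


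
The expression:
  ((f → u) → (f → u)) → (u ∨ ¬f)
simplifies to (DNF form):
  u ∨ ¬f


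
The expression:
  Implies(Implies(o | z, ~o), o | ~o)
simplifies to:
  True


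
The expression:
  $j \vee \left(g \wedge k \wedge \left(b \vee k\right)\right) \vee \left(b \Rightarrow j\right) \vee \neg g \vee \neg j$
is always true.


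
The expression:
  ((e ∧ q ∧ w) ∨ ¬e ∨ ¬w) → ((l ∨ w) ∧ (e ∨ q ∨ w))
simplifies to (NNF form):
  w ∨ (e ∧ l) ∨ (l ∧ q)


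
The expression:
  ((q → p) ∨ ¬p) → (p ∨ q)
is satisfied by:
  {q: True, p: True}
  {q: True, p: False}
  {p: True, q: False}


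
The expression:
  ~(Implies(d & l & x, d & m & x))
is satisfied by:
  {d: True, x: True, l: True, m: False}


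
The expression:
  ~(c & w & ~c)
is always true.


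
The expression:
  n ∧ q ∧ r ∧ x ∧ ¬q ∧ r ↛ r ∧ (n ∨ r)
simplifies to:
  False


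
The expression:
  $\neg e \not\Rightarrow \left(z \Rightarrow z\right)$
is never true.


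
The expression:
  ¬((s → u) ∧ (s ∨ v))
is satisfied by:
  {u: False, v: False, s: False}
  {s: True, u: False, v: False}
  {s: True, v: True, u: False}
  {u: True, s: False, v: False}


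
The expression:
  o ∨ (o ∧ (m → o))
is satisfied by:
  {o: True}


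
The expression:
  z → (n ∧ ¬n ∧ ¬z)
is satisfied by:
  {z: False}


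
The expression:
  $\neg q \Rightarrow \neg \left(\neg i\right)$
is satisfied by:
  {i: True, q: True}
  {i: True, q: False}
  {q: True, i: False}


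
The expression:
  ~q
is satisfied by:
  {q: False}


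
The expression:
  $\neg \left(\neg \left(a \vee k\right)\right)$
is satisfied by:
  {a: True, k: True}
  {a: True, k: False}
  {k: True, a: False}


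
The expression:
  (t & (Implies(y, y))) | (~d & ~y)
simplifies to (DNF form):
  t | (~d & ~y)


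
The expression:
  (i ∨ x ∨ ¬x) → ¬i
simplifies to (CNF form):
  ¬i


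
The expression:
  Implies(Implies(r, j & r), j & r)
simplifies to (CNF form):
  r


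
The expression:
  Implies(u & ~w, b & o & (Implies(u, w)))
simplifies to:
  w | ~u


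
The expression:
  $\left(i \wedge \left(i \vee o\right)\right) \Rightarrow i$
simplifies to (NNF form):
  $\text{True}$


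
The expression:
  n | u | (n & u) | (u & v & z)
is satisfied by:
  {n: True, u: True}
  {n: True, u: False}
  {u: True, n: False}


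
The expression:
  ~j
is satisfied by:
  {j: False}


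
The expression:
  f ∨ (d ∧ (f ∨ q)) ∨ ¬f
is always true.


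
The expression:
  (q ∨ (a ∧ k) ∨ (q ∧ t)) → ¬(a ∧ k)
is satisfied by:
  {k: False, a: False}
  {a: True, k: False}
  {k: True, a: False}


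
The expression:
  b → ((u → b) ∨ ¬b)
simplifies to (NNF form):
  True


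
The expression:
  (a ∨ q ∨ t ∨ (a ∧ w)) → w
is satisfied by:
  {w: True, t: False, q: False, a: False}
  {a: True, w: True, t: False, q: False}
  {w: True, q: True, t: False, a: False}
  {a: True, w: True, q: True, t: False}
  {w: True, t: True, q: False, a: False}
  {w: True, a: True, t: True, q: False}
  {w: True, q: True, t: True, a: False}
  {a: True, w: True, q: True, t: True}
  {a: False, t: False, q: False, w: False}


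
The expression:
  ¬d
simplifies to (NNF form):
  ¬d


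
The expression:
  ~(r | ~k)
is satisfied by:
  {k: True, r: False}


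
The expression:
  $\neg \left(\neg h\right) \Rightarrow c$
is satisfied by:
  {c: True, h: False}
  {h: False, c: False}
  {h: True, c: True}


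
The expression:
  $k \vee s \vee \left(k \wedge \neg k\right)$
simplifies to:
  $k \vee s$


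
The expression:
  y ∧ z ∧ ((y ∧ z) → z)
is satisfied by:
  {z: True, y: True}


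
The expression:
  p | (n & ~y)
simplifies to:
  p | (n & ~y)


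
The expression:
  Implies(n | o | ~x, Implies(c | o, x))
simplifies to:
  x | (~c & ~o)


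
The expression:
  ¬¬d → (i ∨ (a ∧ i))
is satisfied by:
  {i: True, d: False}
  {d: False, i: False}
  {d: True, i: True}


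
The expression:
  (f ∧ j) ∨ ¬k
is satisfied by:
  {f: True, j: True, k: False}
  {f: True, j: False, k: False}
  {j: True, f: False, k: False}
  {f: False, j: False, k: False}
  {k: True, f: True, j: True}


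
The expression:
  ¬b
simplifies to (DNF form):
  ¬b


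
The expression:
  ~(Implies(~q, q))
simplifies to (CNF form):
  ~q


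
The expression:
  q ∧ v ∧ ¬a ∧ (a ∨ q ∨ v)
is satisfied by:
  {q: True, v: True, a: False}


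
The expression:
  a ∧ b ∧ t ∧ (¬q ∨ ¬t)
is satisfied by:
  {t: True, a: True, b: True, q: False}


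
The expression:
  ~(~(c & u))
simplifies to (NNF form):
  c & u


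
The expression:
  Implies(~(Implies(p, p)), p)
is always true.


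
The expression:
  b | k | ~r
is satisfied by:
  {b: True, k: True, r: False}
  {b: True, k: False, r: False}
  {k: True, b: False, r: False}
  {b: False, k: False, r: False}
  {r: True, b: True, k: True}
  {r: True, b: True, k: False}
  {r: True, k: True, b: False}


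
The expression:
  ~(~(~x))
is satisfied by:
  {x: False}


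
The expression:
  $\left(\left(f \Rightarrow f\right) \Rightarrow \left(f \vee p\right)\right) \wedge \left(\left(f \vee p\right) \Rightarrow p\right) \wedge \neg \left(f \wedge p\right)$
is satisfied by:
  {p: True, f: False}


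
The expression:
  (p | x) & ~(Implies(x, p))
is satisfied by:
  {x: True, p: False}


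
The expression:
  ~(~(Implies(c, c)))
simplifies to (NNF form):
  True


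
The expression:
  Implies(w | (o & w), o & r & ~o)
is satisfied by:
  {w: False}


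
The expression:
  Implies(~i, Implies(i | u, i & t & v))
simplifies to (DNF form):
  i | ~u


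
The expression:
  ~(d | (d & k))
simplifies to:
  ~d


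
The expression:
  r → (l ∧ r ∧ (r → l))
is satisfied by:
  {l: True, r: False}
  {r: False, l: False}
  {r: True, l: True}


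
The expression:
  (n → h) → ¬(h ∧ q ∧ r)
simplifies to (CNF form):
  ¬h ∨ ¬q ∨ ¬r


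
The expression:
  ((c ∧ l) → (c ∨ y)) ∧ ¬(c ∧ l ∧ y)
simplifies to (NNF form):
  ¬c ∨ ¬l ∨ ¬y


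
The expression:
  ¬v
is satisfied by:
  {v: False}


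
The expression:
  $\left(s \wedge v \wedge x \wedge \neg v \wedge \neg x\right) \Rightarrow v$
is always true.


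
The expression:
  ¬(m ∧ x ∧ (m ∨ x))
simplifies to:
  ¬m ∨ ¬x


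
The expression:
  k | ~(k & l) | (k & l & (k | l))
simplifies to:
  True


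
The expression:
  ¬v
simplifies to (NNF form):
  ¬v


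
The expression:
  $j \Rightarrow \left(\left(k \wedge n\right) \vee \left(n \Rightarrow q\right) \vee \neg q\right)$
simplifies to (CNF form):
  $\text{True}$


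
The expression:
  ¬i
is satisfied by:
  {i: False}


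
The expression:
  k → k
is always true.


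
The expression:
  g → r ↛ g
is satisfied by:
  {g: False}


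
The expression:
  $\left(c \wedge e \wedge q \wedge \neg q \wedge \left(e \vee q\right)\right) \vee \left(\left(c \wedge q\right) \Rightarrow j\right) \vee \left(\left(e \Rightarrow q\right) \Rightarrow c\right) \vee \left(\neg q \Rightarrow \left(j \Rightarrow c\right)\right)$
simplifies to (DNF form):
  $\text{True}$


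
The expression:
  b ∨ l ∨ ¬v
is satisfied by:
  {b: True, l: True, v: False}
  {b: True, v: False, l: False}
  {l: True, v: False, b: False}
  {l: False, v: False, b: False}
  {b: True, l: True, v: True}
  {b: True, v: True, l: False}
  {l: True, v: True, b: False}


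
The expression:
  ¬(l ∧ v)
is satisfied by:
  {l: False, v: False}
  {v: True, l: False}
  {l: True, v: False}


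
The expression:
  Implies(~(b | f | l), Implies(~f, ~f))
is always true.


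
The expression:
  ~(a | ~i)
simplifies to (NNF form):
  i & ~a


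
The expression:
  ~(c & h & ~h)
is always true.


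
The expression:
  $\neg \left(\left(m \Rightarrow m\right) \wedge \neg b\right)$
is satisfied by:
  {b: True}


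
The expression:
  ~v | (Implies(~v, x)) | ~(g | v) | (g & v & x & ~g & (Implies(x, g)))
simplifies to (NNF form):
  True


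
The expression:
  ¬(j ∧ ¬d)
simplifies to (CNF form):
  d ∨ ¬j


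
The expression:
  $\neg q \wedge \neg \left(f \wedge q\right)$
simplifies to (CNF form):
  $\neg q$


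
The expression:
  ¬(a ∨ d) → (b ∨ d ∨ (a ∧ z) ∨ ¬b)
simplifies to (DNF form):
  True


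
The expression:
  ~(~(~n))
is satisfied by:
  {n: False}


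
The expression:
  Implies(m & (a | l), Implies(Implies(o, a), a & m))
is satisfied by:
  {a: True, o: True, l: False, m: False}
  {a: True, l: False, m: False, o: False}
  {o: True, l: False, m: False, a: False}
  {o: False, l: False, m: False, a: False}
  {a: True, m: True, o: True, l: False}
  {a: True, m: True, o: False, l: False}
  {m: True, o: True, a: False, l: False}
  {m: True, a: False, l: False, o: False}
  {o: True, a: True, l: True, m: False}
  {a: True, l: True, o: False, m: False}
  {o: True, l: True, a: False, m: False}
  {l: True, a: False, m: False, o: False}
  {a: True, m: True, l: True, o: True}
  {a: True, m: True, l: True, o: False}
  {m: True, l: True, o: True, a: False}


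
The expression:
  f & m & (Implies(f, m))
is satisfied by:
  {m: True, f: True}


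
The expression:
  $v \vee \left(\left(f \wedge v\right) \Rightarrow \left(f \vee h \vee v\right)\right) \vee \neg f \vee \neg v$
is always true.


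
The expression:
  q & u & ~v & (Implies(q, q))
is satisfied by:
  {u: True, q: True, v: False}


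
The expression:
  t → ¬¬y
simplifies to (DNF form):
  y ∨ ¬t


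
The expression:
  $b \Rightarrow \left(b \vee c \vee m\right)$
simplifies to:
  $\text{True}$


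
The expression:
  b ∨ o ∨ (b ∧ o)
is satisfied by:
  {b: True, o: True}
  {b: True, o: False}
  {o: True, b: False}


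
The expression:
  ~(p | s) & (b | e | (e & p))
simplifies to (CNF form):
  ~p & ~s & (b | e)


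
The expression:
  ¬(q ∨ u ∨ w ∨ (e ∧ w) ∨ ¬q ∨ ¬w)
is never true.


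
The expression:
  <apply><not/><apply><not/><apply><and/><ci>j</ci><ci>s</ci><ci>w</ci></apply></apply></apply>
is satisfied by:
  {j: True, w: True, s: True}
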